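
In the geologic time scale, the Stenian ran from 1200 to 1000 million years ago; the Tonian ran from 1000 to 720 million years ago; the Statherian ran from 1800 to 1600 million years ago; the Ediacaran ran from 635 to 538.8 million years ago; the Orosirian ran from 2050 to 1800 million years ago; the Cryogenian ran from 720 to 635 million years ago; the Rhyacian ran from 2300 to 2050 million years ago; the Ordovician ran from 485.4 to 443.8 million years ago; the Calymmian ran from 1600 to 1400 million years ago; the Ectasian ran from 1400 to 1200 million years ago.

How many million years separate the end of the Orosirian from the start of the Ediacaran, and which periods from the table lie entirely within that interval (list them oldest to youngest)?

End of Orosirian = 1800 Ma; start of Ediacaran = 635 Ma.
Gap = 1800 − 635 = 1165 Myr.
Periods wholly inside 1800–635 Ma: Statherian (1800–1600), Calymmian (1600–1400), Ectasian (1400–1200), Stenian (1200–1000), Tonian (1000–720), Cryogenian (720–635).

1165 million years; Statherian, Calymmian, Ectasian, Stenian, Tonian, Cryogenian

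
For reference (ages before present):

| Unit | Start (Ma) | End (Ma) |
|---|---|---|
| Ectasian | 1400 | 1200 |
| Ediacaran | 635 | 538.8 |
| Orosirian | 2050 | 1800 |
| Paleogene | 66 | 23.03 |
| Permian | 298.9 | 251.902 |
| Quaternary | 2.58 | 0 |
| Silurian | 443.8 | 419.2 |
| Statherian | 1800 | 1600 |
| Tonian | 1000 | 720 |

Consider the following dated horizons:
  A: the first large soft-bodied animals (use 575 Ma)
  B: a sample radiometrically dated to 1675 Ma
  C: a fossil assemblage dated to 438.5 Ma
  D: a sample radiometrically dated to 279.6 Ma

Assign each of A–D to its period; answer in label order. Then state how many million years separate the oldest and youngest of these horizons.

A: 575 Ma lies in 635–538.8 Ma, so Ediacaran.
B: 1675 Ma lies in 1800–1600 Ma, so Statherian.
C: 438.5 Ma lies in 443.8–419.2 Ma, so Silurian.
D: 279.6 Ma lies in 298.9–251.902 Ma, so Permian.
Oldest = 1675 Ma, youngest = 279.6 Ma → span 1395.4 Myr.

A — Ediacaran; B — Statherian; C — Silurian; D — Permian; span 1395.4 million years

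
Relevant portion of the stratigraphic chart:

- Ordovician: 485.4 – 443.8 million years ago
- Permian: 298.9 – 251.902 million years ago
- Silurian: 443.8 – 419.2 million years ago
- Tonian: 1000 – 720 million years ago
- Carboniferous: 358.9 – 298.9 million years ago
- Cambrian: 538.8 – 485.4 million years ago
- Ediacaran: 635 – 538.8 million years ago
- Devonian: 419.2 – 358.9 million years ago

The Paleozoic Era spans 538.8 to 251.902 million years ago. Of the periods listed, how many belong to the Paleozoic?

6

Periods inside 538.8–251.902 Ma: Cambrian, Ordovician, Silurian, Devonian, Carboniferous, Permian — 6 in total.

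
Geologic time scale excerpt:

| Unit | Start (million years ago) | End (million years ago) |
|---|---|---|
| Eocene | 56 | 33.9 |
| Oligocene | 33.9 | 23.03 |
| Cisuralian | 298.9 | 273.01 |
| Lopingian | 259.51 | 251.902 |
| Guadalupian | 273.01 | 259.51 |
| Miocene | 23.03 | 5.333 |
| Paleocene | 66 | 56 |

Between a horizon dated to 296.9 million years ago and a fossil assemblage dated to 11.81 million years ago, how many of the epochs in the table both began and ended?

The older date is 296.9 Ma and the younger is 11.81 Ma.
Epochs with start < 296.9 and end > 11.81 Ma: Guadalupian (273.01–259.51), Lopingian (259.51–251.902), Paleocene (66–56), Eocene (56–33.9), Oligocene (33.9–23.03).
That is 5 complete epochs.

5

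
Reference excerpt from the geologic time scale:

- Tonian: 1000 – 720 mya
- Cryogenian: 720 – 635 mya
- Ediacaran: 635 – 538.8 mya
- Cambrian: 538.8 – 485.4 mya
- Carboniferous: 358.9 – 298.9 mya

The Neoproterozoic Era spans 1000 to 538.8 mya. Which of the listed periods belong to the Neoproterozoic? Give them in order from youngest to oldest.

Periods with both bounds inside 1000–538.8 Ma: Ediacaran (635–538.8), Cryogenian (720–635), Tonian (1000–720).

Ediacaran, Cryogenian, Tonian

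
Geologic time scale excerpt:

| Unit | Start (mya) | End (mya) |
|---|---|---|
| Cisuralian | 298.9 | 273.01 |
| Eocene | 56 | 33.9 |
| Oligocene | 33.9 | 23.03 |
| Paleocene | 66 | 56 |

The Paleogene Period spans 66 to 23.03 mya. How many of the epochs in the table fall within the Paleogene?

Epochs inside 66–23.03 Ma: Paleocene, Eocene, Oligocene — 3 in total.

3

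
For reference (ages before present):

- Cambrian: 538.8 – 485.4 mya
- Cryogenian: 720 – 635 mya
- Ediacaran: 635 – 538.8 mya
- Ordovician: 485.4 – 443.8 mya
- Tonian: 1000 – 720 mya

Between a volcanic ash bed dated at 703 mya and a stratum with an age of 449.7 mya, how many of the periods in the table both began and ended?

The older date is 703 Ma and the younger is 449.7 Ma.
Periods with start < 703 and end > 449.7 Ma: Ediacaran (635–538.8), Cambrian (538.8–485.4).
That is 2 complete periods.

2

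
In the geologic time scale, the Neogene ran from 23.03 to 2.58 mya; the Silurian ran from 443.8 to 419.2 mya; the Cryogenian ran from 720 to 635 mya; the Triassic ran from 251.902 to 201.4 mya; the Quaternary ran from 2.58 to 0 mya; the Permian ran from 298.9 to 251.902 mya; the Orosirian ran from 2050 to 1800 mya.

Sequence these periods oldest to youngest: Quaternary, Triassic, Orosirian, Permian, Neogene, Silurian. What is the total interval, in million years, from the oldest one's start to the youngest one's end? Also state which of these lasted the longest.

Orosirian → Silurian → Permian → Triassic → Neogene → Quaternary; total span 2050 Myr; longest is Orosirian

Start ages (Ma): Orosirian 2050, Silurian 443.8, Permian 298.9, Triassic 251.902, Neogene 23.03, Quaternary 2.58.
Ordered oldest to youngest: Orosirian, Silurian, Permian, Triassic, Neogene, Quaternary.
Span = 2050 − 0 = 2050 Myr.
Durations: Silurian 24.6, Orosirian 250, Quaternary 2.58, Triassic 50.502, Neogene 20.45, Permian 46.998 → longest is Orosirian (250 Myr).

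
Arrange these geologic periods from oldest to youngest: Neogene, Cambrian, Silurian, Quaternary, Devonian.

Group by era (each group listed oldest first) — Paleozoic: Cambrian, Silurian, Devonian; Cenozoic: Neogene, Quaternary. The eras run Paleozoic → Mesozoic → Cenozoic. Concatenating the groups in that era order gives oldest to youngest directly.

Cambrian, Silurian, Devonian, Neogene, Quaternary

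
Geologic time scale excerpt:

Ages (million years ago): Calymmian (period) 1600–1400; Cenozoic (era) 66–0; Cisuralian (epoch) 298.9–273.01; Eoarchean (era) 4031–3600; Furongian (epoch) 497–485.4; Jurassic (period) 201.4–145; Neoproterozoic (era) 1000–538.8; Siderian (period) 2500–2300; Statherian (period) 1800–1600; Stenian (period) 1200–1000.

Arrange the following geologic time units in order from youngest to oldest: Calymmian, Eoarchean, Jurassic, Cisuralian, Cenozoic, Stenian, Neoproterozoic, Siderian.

The oldest of these is Eoarchean (starts 4031 Ma) and the youngest is Cenozoic (ends 0 Ma).
In between, by decreasing start age: Siderian (2500), Calymmian (1600), Stenian (1200), Neoproterozoic (1000), Cisuralian (298.9), Jurassic (201.4).
Listing youngest first means reversing that sequence.

Cenozoic, Jurassic, Cisuralian, Neoproterozoic, Stenian, Calymmian, Siderian, Eoarchean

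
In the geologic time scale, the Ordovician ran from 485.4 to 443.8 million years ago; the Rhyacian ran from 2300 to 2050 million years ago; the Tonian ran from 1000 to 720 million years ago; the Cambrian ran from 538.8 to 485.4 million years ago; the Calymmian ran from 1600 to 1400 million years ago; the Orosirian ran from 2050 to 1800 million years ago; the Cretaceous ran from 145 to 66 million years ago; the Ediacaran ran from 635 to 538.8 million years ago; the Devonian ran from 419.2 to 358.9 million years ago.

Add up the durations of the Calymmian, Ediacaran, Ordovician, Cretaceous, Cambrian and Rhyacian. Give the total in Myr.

720.2 million years

Each duration: Calymmian = 200; Ediacaran = 96.2; Ordovician = 41.6; Cretaceous = 79; Cambrian = 53.4; Rhyacian = 250.
Sum: 200 + 96.2 + 41.6 + 79 + 53.4 + 250 = 720.2 Myr.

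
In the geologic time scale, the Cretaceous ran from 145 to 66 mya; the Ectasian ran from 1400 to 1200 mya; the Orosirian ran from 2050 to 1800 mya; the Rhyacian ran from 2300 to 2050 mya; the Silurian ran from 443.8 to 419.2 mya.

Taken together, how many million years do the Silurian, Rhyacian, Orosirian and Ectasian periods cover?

Duration is start − end for each: (443.8 − 419.2) + (2300 − 2050) + (2050 − 1800) + (1400 − 1200).
That is 24.6 + 250 + 250 + 200, which totals 724.6 million years.

724.6 million years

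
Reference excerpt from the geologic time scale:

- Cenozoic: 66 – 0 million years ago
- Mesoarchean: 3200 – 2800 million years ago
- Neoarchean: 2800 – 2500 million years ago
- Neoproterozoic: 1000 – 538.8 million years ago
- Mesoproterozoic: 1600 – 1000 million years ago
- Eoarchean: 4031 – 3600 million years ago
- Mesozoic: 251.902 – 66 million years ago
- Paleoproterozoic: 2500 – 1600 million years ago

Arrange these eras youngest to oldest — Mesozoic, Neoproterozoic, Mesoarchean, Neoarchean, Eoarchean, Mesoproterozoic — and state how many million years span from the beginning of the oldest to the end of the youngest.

Start ages (Ma): Eoarchean 4031, Mesoarchean 3200, Neoarchean 2800, Mesoproterozoic 1600, Neoproterozoic 1000, Mesozoic 251.902.
Ordered youngest to oldest: Mesozoic, Neoproterozoic, Mesoproterozoic, Neoarchean, Mesoarchean, Eoarchean.
Span = 4031 − 66 = 3965 Myr.

Mesozoic, Neoproterozoic, Mesoproterozoic, Neoarchean, Mesoarchean, Eoarchean; total span 3965 Myr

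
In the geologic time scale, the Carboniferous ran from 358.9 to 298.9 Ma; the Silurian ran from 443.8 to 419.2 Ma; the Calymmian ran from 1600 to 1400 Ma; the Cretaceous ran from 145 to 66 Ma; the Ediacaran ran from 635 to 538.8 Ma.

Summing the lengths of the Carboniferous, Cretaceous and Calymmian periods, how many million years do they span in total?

339 million years

Each duration: Carboniferous = 60; Cretaceous = 79; Calymmian = 200.
Sum: 60 + 79 + 200 = 339 Myr.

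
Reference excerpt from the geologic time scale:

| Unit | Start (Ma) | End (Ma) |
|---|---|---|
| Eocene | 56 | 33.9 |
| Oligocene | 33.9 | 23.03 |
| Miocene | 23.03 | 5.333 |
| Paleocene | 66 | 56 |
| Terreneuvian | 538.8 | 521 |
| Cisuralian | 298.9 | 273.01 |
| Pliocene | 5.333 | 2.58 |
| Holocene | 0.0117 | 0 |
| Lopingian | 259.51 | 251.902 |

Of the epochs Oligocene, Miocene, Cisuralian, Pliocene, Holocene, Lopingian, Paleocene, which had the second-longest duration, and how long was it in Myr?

Durations: Oligocene 10.87; Miocene 17.697; Cisuralian 25.89; Pliocene 2.753; Holocene 0.0117; Lopingian 7.608; Paleocene 10 Myr.
Sorted longest-first: Cisuralian (25.89), Miocene (17.697), Oligocene (10.87), Paleocene (10), Lopingian (7.608), Pliocene (2.753), Holocene (0.0117).
The second longest is Miocene at 17.697 Myr.

Miocene, 17.697 million years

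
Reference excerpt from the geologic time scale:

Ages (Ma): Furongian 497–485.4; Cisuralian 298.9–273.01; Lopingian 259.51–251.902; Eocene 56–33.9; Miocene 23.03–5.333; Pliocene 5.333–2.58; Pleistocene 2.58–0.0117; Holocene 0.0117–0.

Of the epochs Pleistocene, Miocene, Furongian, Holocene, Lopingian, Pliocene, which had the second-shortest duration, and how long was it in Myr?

Pleistocene, 2.5683 million years

Start − end for each: Pleistocene 2.58 − 0.0117 = 2.5683; Miocene 23.03 − 5.333 = 17.697; Furongian 497 − 485.4 = 11.6; Holocene 0.0117 − 0 = 0.0117; Lopingian 259.51 − 251.902 = 7.608; Pliocene 5.333 − 2.58 = 2.753.
Ranking these from shortest: Holocene < Pleistocene < Pliocene < Lopingian < Furongian < Miocene.
Position 2 in that ranking is Pleistocene, which lasted 2.5683 Myr.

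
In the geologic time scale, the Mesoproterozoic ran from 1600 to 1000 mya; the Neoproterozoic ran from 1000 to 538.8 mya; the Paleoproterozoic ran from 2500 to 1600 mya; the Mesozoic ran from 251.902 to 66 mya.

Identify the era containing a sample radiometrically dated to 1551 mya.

Mesoproterozoic

1551 Ma lies between 1600 and 1000 Ma, so it falls in the Mesoproterozoic.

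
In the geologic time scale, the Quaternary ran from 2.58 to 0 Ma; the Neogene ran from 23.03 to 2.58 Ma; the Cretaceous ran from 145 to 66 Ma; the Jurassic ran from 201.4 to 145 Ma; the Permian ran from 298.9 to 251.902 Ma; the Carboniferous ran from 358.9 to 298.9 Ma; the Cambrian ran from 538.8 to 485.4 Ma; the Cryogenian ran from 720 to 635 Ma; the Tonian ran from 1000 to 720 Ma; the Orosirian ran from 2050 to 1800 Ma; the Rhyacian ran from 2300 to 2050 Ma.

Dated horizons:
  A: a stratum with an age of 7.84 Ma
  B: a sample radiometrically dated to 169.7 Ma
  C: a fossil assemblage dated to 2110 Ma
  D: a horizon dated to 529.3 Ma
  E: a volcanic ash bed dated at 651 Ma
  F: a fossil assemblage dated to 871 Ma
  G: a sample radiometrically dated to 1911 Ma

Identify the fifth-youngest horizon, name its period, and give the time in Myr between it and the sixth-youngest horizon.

F, in the Tonian; 1040 million years to G

Smaller Ma means younger, so youngest first: A 7.84 < B 169.7 < D 529.3 < E 651 < F 871 < G 1911 < C 2110.
Counting 5 along gives F (871 Ma); the excerpt puts that inside the Tonian, 1000–720 Ma.
Next in line is G (1911 Ma), and 1911 − 871 = 1040 Myr.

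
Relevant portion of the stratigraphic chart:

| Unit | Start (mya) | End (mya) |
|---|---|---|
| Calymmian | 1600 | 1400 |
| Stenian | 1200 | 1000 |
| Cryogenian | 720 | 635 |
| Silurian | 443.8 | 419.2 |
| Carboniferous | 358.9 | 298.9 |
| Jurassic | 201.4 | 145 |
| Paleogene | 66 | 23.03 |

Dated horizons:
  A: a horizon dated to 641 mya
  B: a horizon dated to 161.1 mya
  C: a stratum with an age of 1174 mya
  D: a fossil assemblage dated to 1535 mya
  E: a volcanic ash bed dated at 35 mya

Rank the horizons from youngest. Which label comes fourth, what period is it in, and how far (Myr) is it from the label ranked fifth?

Smaller Ma means younger, so youngest first: E 35 < B 161.1 < A 641 < C 1174 < D 1535.
Counting 4 along gives C (1174 Ma); the excerpt puts that inside the Stenian, 1200–1000 Ma.
Next in line is D (1535 Ma), and 1535 − 1174 = 361 Myr.

C, in the Stenian; 361 million years to D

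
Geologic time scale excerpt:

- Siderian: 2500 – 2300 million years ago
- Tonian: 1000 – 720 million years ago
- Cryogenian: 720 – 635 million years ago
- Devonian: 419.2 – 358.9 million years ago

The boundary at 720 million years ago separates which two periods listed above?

Tonian and Cryogenian

The Tonian ends at 720 million years ago and the Cryogenian begins at 720 million years ago, so they share that boundary.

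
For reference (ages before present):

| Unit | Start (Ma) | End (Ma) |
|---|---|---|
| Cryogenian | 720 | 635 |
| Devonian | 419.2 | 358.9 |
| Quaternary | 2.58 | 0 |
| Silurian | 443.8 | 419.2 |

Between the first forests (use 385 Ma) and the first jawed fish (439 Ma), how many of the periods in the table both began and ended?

0

The older date is 439 Ma and the younger is 385 Ma.
No period both begins after 439 Ma and ends before 385 Ma, so the count is 0.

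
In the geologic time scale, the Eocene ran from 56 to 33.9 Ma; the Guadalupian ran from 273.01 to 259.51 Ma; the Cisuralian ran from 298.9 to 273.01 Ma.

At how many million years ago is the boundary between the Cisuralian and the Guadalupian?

273.01 Ma

The Cisuralian ends and the Guadalupian begins at 273.01 Ma.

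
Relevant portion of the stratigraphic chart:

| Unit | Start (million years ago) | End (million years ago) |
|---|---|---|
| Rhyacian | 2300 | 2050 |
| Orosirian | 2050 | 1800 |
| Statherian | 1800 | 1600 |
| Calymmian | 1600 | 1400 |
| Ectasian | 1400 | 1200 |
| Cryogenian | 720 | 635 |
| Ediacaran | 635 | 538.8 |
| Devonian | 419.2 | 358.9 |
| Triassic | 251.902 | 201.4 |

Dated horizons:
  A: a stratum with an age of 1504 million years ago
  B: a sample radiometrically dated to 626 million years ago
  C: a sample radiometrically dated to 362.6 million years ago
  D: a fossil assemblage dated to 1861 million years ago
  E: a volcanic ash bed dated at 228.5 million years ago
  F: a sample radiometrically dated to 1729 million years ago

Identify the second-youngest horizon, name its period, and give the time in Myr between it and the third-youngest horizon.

Sorted youngest-first by Ma: E (228.5), C (362.6), B (626), A (1504), F (1729), D (1861).
The second youngest is C at 362.6 Ma, which lies in 419.2–358.9 Ma: the Devonian.
The third youngest is B at 626 Ma; separation = |362.6 − 626| = 263.4 Myr.

C, in the Devonian; 263.4 million years to B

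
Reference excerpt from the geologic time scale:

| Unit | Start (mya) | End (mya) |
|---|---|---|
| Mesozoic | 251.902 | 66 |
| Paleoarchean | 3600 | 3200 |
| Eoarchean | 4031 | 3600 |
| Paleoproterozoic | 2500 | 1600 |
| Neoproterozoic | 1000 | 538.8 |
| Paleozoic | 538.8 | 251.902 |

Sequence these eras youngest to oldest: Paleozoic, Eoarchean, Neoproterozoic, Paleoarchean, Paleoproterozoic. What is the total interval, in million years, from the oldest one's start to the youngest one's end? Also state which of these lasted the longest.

Start ages (Ma): Eoarchean 4031, Paleoarchean 3600, Paleoproterozoic 2500, Neoproterozoic 1000, Paleozoic 538.8.
Ordered youngest to oldest: Paleozoic, Neoproterozoic, Paleoproterozoic, Paleoarchean, Eoarchean.
Span = 4031 − 251.902 = 3779.098 Myr.
Durations: Paleozoic 286.898, Eoarchean 431, Paleoproterozoic 900, Paleoarchean 400, Neoproterozoic 461.2 → longest is Paleoproterozoic (900 Myr).

Paleozoic, Neoproterozoic, Paleoproterozoic, Paleoarchean, Eoarchean; total span 3779.098 Myr; longest is Paleoproterozoic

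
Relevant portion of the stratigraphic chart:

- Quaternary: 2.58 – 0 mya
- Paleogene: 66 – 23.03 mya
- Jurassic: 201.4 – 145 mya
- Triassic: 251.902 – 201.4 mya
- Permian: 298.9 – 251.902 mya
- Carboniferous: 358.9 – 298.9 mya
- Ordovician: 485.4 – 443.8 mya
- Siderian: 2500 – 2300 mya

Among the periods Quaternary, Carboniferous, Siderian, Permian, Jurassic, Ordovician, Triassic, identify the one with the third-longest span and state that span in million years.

Jurassic, 56.4 million years

Durations: Quaternary 2.58; Carboniferous 60; Siderian 200; Permian 46.998; Jurassic 56.4; Ordovician 41.6; Triassic 50.502 Myr.
Sorted longest-first: Siderian (200), Carboniferous (60), Jurassic (56.4), Triassic (50.502), Permian (46.998), Ordovician (41.6), Quaternary (2.58).
The third longest is Jurassic at 56.4 Myr.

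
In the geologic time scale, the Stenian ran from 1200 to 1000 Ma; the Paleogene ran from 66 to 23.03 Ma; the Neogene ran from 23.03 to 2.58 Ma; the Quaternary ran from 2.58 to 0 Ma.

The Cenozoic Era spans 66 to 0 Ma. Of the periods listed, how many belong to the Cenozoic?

3

Periods inside 66–0 Ma: Paleogene, Neogene, Quaternary — 3 in total.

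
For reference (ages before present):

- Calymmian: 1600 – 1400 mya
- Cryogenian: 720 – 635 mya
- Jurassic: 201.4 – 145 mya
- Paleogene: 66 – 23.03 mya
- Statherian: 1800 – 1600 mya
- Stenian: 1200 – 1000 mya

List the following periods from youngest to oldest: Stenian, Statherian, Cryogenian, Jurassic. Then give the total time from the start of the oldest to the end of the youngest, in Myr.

From the excerpt: Stenian 1200–1000; Statherian 1800–1600; Cryogenian 720–635; Jurassic 201.4–145 (Ma).
Larger Ma is earlier, so the oldest is Statherian and the youngest is Jurassic; youngest to oldest: Jurassic, Cryogenian, Stenian, Statherian.
Oldest start 1800 minus youngest end 145 gives 1655 Myr overall.

Jurassic → Cryogenian → Stenian → Statherian; total span 1655 Myr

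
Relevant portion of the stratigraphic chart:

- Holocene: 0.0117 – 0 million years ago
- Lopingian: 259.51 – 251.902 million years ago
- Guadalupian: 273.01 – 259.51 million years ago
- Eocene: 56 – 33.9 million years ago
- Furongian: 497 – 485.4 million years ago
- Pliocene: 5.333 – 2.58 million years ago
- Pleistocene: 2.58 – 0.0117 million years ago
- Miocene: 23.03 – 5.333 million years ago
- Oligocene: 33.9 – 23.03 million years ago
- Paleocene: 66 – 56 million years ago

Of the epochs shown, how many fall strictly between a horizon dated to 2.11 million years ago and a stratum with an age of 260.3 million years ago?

260.3 Ma sits inside the Guadalupian (273.01–259.51) and 2.11 Ma inside the Pleistocene (2.58–0.0117); neither of those is wholly between the two dates.
The listed epochs lying completely between them are Lopingian, Paleocene, Eocene, Oligocene, Miocene, Pliocene — 6 in all.

6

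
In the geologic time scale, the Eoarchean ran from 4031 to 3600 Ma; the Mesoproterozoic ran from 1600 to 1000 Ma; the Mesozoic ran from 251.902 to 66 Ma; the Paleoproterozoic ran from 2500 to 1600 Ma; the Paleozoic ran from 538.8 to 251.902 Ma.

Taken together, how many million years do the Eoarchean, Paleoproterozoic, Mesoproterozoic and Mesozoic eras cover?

2116.902 million years

Duration is start − end for each: (4031 − 3600) + (2500 − 1600) + (1600 − 1000) + (251.902 − 66).
That is 431 + 900 + 600 + 185.902, which totals 2116.902 million years.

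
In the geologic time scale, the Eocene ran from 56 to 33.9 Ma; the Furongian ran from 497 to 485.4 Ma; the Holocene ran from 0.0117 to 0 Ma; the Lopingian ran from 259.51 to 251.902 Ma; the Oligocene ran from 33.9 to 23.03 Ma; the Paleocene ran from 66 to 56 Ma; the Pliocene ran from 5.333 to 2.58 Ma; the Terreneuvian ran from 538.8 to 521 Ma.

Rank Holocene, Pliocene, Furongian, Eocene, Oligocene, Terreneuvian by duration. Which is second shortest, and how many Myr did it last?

Pliocene, 2.753 million years

Durations: Holocene 0.0117; Pliocene 2.753; Furongian 11.6; Eocene 22.1; Oligocene 10.87; Terreneuvian 17.8 Myr.
Sorted shortest-first: Holocene (0.0117), Pliocene (2.753), Oligocene (10.87), Furongian (11.6), Terreneuvian (17.8), Eocene (22.1).
The second shortest is Pliocene at 2.753 Myr.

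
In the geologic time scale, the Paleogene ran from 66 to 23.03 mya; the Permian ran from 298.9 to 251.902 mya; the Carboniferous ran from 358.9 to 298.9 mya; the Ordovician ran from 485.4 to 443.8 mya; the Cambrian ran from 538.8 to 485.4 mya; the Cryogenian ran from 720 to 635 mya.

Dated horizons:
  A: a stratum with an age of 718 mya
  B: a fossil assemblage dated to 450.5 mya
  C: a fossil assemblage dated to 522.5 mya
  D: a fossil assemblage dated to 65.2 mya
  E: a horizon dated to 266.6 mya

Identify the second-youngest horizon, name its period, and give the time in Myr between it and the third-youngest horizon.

E, in the Permian; 183.9 million years to B

Smaller Ma means younger, so youngest first: D 65.2 < E 266.6 < B 450.5 < C 522.5 < A 718.
Counting 2 along gives E (266.6 Ma); the excerpt puts that inside the Permian, 298.9–251.902 Ma.
Next in line is B (450.5 Ma), and 450.5 − 266.6 = 183.9 Myr.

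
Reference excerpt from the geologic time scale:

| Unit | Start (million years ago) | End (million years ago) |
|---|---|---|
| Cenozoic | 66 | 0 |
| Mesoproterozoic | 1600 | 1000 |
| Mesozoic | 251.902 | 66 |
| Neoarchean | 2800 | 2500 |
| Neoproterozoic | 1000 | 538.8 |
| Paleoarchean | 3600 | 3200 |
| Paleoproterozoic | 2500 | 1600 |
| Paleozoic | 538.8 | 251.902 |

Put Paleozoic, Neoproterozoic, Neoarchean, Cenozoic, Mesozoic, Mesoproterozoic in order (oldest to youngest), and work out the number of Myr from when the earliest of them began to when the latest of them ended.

Neoarchean, Mesoproterozoic, Neoproterozoic, Paleozoic, Mesozoic, Cenozoic; total span 2800 Myr

Start ages (Ma): Neoarchean 2800, Mesoproterozoic 1600, Neoproterozoic 1000, Paleozoic 538.8, Mesozoic 251.902, Cenozoic 66.
Ordered oldest to youngest: Neoarchean, Mesoproterozoic, Neoproterozoic, Paleozoic, Mesozoic, Cenozoic.
Span = 2800 − 0 = 2800 Myr.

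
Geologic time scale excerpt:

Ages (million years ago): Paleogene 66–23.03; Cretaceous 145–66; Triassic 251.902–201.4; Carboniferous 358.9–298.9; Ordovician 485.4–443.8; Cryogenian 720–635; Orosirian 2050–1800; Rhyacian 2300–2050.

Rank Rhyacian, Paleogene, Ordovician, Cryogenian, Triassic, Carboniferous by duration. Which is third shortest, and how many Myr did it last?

Triassic, 50.502 million years

Start − end for each: Rhyacian 2300 − 2050 = 250; Paleogene 66 − 23.03 = 42.97; Ordovician 485.4 − 443.8 = 41.6; Cryogenian 720 − 635 = 85; Triassic 251.902 − 201.4 = 50.502; Carboniferous 358.9 − 298.9 = 60.
Ranking these from shortest: Ordovician < Paleogene < Triassic < Carboniferous < Cryogenian < Rhyacian.
Position 3 in that ranking is Triassic, which lasted 50.502 Myr.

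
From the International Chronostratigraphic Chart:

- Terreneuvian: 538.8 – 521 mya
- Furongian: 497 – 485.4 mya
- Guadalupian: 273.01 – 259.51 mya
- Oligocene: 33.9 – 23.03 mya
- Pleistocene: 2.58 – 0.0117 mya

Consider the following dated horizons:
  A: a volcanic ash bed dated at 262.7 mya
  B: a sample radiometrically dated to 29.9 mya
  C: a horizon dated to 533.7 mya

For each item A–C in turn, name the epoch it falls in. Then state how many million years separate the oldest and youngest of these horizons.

A: 262.7 Ma lies in 273.01–259.51 Ma, so Guadalupian.
B: 29.9 Ma lies in 33.9–23.03 Ma, so Oligocene.
C: 533.7 Ma lies in 538.8–521 Ma, so Terreneuvian.
Oldest = 533.7 Ma, youngest = 29.9 Ma → span 503.8 Myr.

A — Guadalupian; B — Oligocene; C — Terreneuvian; span 503.8 million years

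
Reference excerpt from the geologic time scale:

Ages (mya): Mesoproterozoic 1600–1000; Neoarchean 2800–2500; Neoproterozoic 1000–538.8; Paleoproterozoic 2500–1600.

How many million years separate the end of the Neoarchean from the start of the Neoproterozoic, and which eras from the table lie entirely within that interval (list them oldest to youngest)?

1500 million years; Paleoproterozoic, Mesoproterozoic

End of Neoarchean = 2500 Ma; start of Neoproterozoic = 1000 Ma.
Gap = 2500 − 1000 = 1500 Myr.
Eras wholly inside 2500–1000 Ma: Paleoproterozoic (2500–1600), Mesoproterozoic (1600–1000).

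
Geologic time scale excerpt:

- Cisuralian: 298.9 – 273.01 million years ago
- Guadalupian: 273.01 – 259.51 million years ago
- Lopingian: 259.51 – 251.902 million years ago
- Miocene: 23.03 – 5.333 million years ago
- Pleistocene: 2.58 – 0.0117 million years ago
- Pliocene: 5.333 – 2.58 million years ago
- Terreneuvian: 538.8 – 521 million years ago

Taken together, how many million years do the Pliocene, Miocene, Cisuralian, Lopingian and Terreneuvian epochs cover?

71.748 million years

Each duration: Pliocene = 2.753; Miocene = 17.697; Cisuralian = 25.89; Lopingian = 7.608; Terreneuvian = 17.8.
Sum: 2.753 + 17.697 + 25.89 + 7.608 + 17.8 = 71.748 Myr.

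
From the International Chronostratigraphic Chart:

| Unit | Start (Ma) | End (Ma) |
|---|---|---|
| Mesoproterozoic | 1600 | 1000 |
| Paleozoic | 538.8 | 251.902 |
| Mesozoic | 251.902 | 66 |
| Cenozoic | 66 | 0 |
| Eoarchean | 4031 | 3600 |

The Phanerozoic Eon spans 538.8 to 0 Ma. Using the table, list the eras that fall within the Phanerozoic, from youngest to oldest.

Cenozoic, Mesozoic, Paleozoic

Eras with both bounds inside 538.8–0 Ma: Cenozoic (66–0), Mesozoic (251.902–66), Paleozoic (538.8–251.902).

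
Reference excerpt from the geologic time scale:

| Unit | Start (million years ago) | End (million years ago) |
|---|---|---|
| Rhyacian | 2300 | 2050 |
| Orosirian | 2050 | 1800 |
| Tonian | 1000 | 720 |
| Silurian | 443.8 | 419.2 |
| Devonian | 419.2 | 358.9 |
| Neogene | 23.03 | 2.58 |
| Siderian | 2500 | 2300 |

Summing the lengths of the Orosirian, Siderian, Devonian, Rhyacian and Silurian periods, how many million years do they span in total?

Duration is start − end for each: (2050 − 1800) + (2500 − 2300) + (419.2 − 358.9) + (2300 − 2050) + (443.8 − 419.2).
That is 250 + 200 + 60.3 + 250 + 24.6, which totals 784.9 million years.

784.9 million years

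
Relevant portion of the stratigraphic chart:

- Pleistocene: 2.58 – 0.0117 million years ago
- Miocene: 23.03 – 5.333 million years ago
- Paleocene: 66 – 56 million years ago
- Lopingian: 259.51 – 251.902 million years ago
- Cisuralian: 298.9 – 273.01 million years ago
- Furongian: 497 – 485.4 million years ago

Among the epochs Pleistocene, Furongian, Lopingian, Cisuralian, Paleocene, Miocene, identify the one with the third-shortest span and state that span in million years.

Start − end for each: Pleistocene 2.58 − 0.0117 = 2.5683; Furongian 497 − 485.4 = 11.6; Lopingian 259.51 − 251.902 = 7.608; Cisuralian 298.9 − 273.01 = 25.89; Paleocene 66 − 56 = 10; Miocene 23.03 − 5.333 = 17.697.
Ranking these from shortest: Pleistocene < Lopingian < Paleocene < Furongian < Miocene < Cisuralian.
Position 3 in that ranking is Paleocene, which lasted 10 Myr.

Paleocene, 10 million years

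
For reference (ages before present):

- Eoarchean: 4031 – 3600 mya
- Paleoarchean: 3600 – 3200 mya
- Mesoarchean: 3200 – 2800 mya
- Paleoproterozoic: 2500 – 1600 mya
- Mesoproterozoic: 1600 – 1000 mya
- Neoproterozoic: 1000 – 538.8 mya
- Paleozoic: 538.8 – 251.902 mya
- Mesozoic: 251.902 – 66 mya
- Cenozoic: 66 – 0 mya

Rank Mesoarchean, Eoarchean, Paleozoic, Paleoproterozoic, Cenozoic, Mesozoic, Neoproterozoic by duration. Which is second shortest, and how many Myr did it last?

Mesozoic, 185.902 million years

Durations: Mesoarchean 400; Eoarchean 431; Paleozoic 286.898; Paleoproterozoic 900; Cenozoic 66; Mesozoic 185.902; Neoproterozoic 461.2 Myr.
Sorted shortest-first: Cenozoic (66), Mesozoic (185.902), Paleozoic (286.898), Mesoarchean (400), Eoarchean (431), Neoproterozoic (461.2), Paleoproterozoic (900).
The second shortest is Mesozoic at 185.902 Myr.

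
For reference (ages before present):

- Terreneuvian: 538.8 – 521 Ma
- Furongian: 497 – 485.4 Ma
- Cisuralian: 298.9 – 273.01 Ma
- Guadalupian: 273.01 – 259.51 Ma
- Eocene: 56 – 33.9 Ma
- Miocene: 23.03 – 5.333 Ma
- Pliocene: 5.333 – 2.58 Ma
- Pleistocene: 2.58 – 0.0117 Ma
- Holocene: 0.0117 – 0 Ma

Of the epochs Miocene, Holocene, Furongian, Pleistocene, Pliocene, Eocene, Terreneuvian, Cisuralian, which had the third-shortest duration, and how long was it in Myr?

Pliocene, 2.753 million years

Start − end for each: Miocene 23.03 − 5.333 = 17.697; Holocene 0.0117 − 0 = 0.0117; Furongian 497 − 485.4 = 11.6; Pleistocene 2.58 − 0.0117 = 2.5683; Pliocene 5.333 − 2.58 = 2.753; Eocene 56 − 33.9 = 22.1; Terreneuvian 538.8 − 521 = 17.8; Cisuralian 298.9 − 273.01 = 25.89.
Ranking these from shortest: Holocene < Pleistocene < Pliocene < Furongian < Miocene < Terreneuvian < Eocene < Cisuralian.
Position 3 in that ranking is Pliocene, which lasted 2.753 Myr.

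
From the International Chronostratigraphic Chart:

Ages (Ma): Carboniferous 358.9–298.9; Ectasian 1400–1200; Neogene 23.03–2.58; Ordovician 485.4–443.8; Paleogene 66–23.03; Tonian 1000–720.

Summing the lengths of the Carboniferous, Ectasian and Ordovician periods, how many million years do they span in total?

Each duration: Carboniferous = 60; Ectasian = 200; Ordovician = 41.6.
Sum: 60 + 200 + 41.6 = 301.6 Myr.

301.6 million years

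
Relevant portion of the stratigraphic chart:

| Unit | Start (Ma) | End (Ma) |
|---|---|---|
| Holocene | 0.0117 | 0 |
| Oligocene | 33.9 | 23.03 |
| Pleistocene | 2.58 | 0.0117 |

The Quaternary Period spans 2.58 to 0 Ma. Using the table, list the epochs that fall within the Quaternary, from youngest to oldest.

Holocene, Pleistocene

Epochs with both bounds inside 2.58–0 Ma: Holocene (0.0117–0), Pleistocene (2.58–0.0117).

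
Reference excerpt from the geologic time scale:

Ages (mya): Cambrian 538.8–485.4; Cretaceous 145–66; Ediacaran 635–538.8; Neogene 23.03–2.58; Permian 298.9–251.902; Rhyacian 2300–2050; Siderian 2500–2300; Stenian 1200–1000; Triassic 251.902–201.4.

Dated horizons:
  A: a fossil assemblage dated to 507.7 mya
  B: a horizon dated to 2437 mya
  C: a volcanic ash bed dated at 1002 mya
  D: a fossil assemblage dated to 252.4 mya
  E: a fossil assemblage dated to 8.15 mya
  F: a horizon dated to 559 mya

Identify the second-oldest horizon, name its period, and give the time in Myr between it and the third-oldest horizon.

C, in the Stenian; 443 million years to F

Sorted oldest-first by Ma: B (2437), C (1002), F (559), A (507.7), D (252.4), E (8.15).
The second oldest is C at 1002 Ma, which lies in 1200–1000 Ma: the Stenian.
The third oldest is F at 559 Ma; separation = |1002 − 559| = 443 Myr.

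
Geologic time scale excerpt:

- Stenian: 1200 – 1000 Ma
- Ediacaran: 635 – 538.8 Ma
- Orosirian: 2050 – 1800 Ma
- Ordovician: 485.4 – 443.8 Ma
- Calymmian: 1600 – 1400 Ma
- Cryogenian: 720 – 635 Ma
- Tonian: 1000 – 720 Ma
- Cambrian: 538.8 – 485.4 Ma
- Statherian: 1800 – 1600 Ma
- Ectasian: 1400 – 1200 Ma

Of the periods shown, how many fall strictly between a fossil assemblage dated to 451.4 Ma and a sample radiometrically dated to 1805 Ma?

8

1805 Ma sits inside the Orosirian (2050–1800) and 451.4 Ma inside the Ordovician (485.4–443.8); neither of those is wholly between the two dates.
The listed periods lying completely between them are Statherian, Calymmian, Ectasian, Stenian, Tonian, Cryogenian, Ediacaran, Cambrian — 8 in all.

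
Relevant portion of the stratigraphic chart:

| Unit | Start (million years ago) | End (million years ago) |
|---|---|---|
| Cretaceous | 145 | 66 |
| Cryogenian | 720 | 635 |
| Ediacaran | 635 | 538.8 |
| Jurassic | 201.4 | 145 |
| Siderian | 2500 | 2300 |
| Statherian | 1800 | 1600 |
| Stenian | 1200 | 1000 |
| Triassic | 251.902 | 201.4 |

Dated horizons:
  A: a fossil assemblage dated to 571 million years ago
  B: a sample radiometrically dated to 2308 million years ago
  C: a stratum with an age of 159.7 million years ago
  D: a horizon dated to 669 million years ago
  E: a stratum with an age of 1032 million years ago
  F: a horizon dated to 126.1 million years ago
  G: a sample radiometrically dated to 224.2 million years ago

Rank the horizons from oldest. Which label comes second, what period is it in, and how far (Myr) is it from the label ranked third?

Sorted oldest-first by Ma: B (2308), E (1032), D (669), A (571), G (224.2), C (159.7), F (126.1).
The second oldest is E at 1032 Ma, which lies in 1200–1000 Ma: the Stenian.
The third oldest is D at 669 Ma; separation = |1032 − 669| = 363 Myr.

E, in the Stenian; 363 million years to D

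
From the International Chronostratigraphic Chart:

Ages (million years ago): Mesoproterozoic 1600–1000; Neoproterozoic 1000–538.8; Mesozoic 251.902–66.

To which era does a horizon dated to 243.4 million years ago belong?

243.4 Ma lies between 251.902 and 66 Ma, so it falls in the Mesozoic.

Mesozoic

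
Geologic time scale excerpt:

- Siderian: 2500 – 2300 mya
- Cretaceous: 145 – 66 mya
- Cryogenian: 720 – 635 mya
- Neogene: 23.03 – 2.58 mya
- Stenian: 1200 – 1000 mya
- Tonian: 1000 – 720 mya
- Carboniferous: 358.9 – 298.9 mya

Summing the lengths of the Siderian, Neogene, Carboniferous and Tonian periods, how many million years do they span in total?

560.45 million years

Each duration: Siderian = 200; Neogene = 20.45; Carboniferous = 60; Tonian = 280.
Sum: 200 + 20.45 + 60 + 280 = 560.45 Myr.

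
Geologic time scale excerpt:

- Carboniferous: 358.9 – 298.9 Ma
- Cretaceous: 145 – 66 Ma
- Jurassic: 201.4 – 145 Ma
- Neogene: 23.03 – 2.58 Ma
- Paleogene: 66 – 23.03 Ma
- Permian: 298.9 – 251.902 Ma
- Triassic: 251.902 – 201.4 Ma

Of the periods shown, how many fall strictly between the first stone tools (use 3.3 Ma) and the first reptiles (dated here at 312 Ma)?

5

The older date is 312 Ma and the younger is 3.3 Ma.
Periods with start < 312 and end > 3.3 Ma: Permian (298.9–251.902), Triassic (251.902–201.4), Jurassic (201.4–145), Cretaceous (145–66), Paleogene (66–23.03).
That is 5 complete periods.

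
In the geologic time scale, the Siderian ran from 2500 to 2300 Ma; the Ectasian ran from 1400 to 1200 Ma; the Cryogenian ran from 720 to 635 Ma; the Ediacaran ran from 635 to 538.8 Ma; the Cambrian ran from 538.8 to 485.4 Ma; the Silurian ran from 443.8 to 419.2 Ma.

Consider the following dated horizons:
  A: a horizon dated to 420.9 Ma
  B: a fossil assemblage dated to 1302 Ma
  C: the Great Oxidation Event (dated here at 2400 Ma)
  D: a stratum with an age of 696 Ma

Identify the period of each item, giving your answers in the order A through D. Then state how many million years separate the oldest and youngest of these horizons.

A — Silurian; B — Ectasian; C — Siderian; D — Cryogenian; span 1979.1 million years

A: 420.9 Ma lies in 443.8–419.2 Ma, so Silurian.
B: 1302 Ma lies in 1400–1200 Ma, so Ectasian.
C: 2400 Ma lies in 2500–2300 Ma, so Siderian.
D: 696 Ma lies in 720–635 Ma, so Cryogenian.
Oldest = 2400 Ma, youngest = 420.9 Ma → span 1979.1 Myr.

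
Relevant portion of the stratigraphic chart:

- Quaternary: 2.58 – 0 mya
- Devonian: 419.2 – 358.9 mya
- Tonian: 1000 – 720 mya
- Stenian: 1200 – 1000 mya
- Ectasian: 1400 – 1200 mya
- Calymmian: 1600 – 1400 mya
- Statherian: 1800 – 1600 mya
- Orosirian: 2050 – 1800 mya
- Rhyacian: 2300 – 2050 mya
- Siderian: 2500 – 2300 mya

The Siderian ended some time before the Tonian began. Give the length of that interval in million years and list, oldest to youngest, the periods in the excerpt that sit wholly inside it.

1300 million years; Rhyacian, Orosirian, Statherian, Calymmian, Ectasian, Stenian

End of Siderian = 2300 Ma; start of Tonian = 1000 Ma.
Gap = 2300 − 1000 = 1300 Myr.
Periods wholly inside 2300–1000 Ma: Rhyacian (2300–2050), Orosirian (2050–1800), Statherian (1800–1600), Calymmian (1600–1400), Ectasian (1400–1200), Stenian (1200–1000).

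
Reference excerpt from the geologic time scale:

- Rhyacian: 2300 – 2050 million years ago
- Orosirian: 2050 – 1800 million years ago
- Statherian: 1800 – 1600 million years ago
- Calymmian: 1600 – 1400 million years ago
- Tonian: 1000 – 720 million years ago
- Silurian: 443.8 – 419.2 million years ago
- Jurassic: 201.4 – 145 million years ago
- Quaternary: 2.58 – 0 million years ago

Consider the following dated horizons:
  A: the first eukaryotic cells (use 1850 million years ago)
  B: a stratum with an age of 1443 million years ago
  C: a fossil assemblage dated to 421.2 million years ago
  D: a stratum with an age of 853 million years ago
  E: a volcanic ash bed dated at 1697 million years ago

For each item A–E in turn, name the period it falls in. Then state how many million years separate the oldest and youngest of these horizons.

A — Orosirian; B — Calymmian; C — Silurian; D — Tonian; E — Statherian; span 1428.8 million years

A: 1850 Ma lies in 2050–1800 Ma, so Orosirian.
B: 1443 Ma lies in 1600–1400 Ma, so Calymmian.
C: 421.2 Ma lies in 443.8–419.2 Ma, so Silurian.
D: 853 Ma lies in 1000–720 Ma, so Tonian.
E: 1697 Ma lies in 1800–1600 Ma, so Statherian.
Oldest = 1850 Ma, youngest = 421.2 Ma → span 1428.8 Myr.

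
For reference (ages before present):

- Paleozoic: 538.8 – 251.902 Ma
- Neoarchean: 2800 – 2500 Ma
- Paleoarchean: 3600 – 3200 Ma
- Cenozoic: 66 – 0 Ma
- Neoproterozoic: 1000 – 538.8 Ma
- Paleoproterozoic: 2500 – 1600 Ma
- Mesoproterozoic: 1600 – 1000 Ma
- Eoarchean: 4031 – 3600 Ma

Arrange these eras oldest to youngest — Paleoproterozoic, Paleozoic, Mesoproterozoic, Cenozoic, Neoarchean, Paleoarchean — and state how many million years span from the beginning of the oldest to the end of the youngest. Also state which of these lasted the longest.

From the excerpt: Paleoproterozoic 2500–1600; Paleozoic 538.8–251.902; Mesoproterozoic 1600–1000; Cenozoic 66–0; Neoarchean 2800–2500; Paleoarchean 3600–3200 (Ma).
Larger Ma is earlier, so the oldest is Paleoarchean and the youngest is Cenozoic; oldest to youngest: Paleoarchean, Neoarchean, Paleoproterozoic, Mesoproterozoic, Paleozoic, Cenozoic.
Oldest start 3600 minus youngest end 0 gives 3600 Myr overall.
Individual lengths (start − end): Mesoproterozoic 600; Neoarchean 300; Paleoarchean 400; Cenozoic 66; Paleozoic 286.898; Paleoproterozoic 900. The largest is Paleoproterozoic at 900 Myr.

Paleoarchean, Neoarchean, Paleoproterozoic, Mesoproterozoic, Paleozoic, Cenozoic; total span 3600 Myr; longest is Paleoproterozoic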